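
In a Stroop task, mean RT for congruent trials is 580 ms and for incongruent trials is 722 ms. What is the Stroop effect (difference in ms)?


Stroop effect = RT(incongruent) - RT(congruent)
= 722 - 580
= 142 ms


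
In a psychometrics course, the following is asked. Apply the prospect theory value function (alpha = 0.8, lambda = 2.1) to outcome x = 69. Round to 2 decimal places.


Since x = 69 >= 0, use v(x) = x^0.8
69^0.8 = 29.5855
v(69) = 29.59


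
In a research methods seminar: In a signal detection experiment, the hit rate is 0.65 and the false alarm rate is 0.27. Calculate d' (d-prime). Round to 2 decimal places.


d' = z(HR) - z(FAR)
z(0.65) = 0.3853
z(0.27) = -0.6128
d' = 0.3853 - -0.6128
= 1.00


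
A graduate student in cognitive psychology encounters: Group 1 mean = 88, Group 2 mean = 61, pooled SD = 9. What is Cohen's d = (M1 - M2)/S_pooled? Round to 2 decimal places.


Cohen's d = (M1 - M2) / S_pooled
= (88 - 61) / 9
= 27 / 9
= 3.00


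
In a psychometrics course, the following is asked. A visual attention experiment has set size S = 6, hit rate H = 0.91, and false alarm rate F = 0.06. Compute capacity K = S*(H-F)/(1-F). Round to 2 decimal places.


K = S * (H - F) / (1 - F)
H - F = 0.85
1 - F = 0.94
K = 6 * 0.85 / 0.94
= 5.43


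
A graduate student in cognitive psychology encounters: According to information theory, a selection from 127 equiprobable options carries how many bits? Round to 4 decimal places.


H = log2(n)
H = log2(127)
= 6.9887


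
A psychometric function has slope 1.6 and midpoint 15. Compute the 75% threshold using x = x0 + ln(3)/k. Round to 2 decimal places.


At P = 0.75: 0.75 = 1/(1 + e^(-k*(x-x0)))
Solving: e^(-k*(x-x0)) = 1/3
x = x0 + ln(3)/k
ln(3) = 1.0986
x = 15 + 1.0986/1.6
= 15 + 0.6866
= 15.69


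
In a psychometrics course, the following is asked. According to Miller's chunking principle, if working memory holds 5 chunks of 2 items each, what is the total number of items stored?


Total items = chunks * items_per_chunk
= 5 * 2
= 10


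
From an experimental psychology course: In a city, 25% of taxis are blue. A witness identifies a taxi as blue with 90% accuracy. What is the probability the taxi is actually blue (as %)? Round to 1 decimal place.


P(blue | says blue) = P(says blue | blue)*P(blue) / [P(says blue | blue)*P(blue) + P(says blue | not blue)*P(not blue)]
Numerator = 0.9 * 0.25 = 0.225
False identification = 0.1 * 0.75 = 0.075
P = 0.225 / (0.225 + 0.075)
= 0.225 / 0.3
As percentage = 75.0


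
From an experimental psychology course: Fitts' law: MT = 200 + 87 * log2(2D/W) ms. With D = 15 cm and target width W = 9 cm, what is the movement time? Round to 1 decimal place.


MT = 200 + 87 * log2(2*15/9)
2D/W = 3.333333
log2(3.333333) = 1.737
MT = 200 + 87 * 1.737
= 351.1 ms


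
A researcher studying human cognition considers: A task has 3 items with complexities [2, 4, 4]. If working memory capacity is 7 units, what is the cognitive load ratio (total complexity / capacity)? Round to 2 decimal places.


Total complexity = 2 + 4 + 4 = 10
Load = total / capacity = 10 / 7
= 1.43


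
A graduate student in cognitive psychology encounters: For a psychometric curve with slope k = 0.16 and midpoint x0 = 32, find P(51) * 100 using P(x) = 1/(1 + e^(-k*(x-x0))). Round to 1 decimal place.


P(x) = 1/(1 + e^(-0.16*(51 - 32)))
Exponent = -0.16 * 19 = -3.04
e^(-3.04) = 0.047835
P = 1/(1 + 0.047835) = 0.954349
Percentage = 95.4


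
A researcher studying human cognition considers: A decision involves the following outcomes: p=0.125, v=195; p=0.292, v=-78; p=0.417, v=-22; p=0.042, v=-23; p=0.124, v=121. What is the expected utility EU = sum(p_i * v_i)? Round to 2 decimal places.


EU = sum(p_i * v_i)
0.125 * 195 = 24.375
0.292 * -78 = -22.776
0.417 * -22 = -9.174
0.042 * -23 = -0.966
0.124 * 121 = 15.004
EU = 24.375 + -22.776 + -9.174 + -0.966 + 15.004
= 6.46


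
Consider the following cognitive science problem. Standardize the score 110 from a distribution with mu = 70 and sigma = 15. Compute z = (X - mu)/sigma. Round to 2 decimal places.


z = (X - mu) / sigma
= (110 - 70) / 15
= 40 / 15
= 2.67


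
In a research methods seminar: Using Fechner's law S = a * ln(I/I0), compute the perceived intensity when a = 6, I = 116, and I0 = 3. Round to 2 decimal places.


S = 6 * ln(116/3)
I/I0 = 38.666667
ln(38.666667) = 3.655
S = 6 * 3.655
= 21.93


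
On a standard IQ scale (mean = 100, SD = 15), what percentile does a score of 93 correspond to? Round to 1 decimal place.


z = (IQ - mean) / SD
z = (93 - 100) / 15 = -0.4667
Percentile = Phi(-0.4667) * 100
Phi(-0.4667) = 0.320357
= 32.0


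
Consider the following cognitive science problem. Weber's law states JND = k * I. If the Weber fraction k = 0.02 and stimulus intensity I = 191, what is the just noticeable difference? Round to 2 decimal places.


JND = k * I
JND = 0.02 * 191
= 3.82


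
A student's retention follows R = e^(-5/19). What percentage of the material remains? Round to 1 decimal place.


R = e^(-t/S)
-t/S = -5/19 = -0.263158
R = e^(-0.263158) = 0.76862
Percentage = 0.76862 * 100
= 76.9


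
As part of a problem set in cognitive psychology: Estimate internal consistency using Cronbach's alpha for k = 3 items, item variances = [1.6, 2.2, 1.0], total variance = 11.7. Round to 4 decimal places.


alpha = (k/(k-1)) * (1 - sum(s_i^2)/s_total^2)
sum(item variances) = 4.8
k/(k-1) = 3/2 = 1.5
1 - 4.8/11.7 = 1 - 0.410256 = 0.589744
alpha = 1.5 * 0.589744
= 0.8846


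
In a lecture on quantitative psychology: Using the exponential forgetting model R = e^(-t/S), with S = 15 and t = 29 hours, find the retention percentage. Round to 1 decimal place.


R = e^(-t/S)
-t/S = -29/15 = -1.933333
R = e^(-1.933333) = 0.144665
Percentage = 0.144665 * 100
= 14.5


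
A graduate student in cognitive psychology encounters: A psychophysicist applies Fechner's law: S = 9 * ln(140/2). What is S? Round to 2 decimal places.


S = 9 * ln(140/2)
I/I0 = 70.0
ln(70.0) = 4.2485
S = 9 * 4.2485
= 38.24


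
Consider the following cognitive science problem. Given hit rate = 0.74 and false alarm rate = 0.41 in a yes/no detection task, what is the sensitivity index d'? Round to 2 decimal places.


d' = z(HR) - z(FAR)
z(0.74) = 0.6433
z(0.41) = -0.2275
d' = 0.6433 - -0.2275
= 0.87


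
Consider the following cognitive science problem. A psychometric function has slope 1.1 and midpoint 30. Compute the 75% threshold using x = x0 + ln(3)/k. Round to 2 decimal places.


At P = 0.75: 0.75 = 1/(1 + e^(-k*(x-x0)))
Solving: e^(-k*(x-x0)) = 1/3
x = x0 + ln(3)/k
ln(3) = 1.0986
x = 30 + 1.0986/1.1
= 30 + 0.9987
= 31.00


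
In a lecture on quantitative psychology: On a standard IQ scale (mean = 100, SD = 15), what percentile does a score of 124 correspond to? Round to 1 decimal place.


z = (IQ - mean) / SD
z = (124 - 100) / 15 = 1.6
Percentile = Phi(1.6) * 100
Phi(1.6) = 0.945201
= 94.5


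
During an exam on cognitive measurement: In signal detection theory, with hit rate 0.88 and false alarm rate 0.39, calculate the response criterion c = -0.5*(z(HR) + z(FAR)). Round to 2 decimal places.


c = -0.5 * (z(HR) + z(FAR))
z(0.88) = 1.175
z(0.39) = -0.2793
c = -0.5 * (1.175 + -0.2793)
= -0.5 * 0.8957
= -0.45


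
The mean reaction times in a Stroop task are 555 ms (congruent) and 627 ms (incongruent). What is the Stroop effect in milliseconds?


Stroop effect = RT(incongruent) - RT(congruent)
= 627 - 555
= 72 ms


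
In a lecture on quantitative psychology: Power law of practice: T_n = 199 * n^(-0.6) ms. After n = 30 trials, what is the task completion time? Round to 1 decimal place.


T_n = 199 * 30^(-0.6)
30^(-0.6) = 0.129935
T_n = 199 * 0.129935
= 25.9 ms


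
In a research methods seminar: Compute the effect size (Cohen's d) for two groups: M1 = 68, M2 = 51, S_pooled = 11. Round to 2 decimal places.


Cohen's d = (M1 - M2) / S_pooled
= (68 - 51) / 11
= 17 / 11
= 1.55


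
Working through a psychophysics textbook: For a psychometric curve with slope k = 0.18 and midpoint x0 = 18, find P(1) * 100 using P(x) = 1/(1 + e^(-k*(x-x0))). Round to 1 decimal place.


P(x) = 1/(1 + e^(-0.18*(1 - 18)))
Exponent = -0.18 * -17 = 3.06
e^(3.06) = 21.327557
P = 1/(1 + 21.327557) = 0.044788
Percentage = 4.5


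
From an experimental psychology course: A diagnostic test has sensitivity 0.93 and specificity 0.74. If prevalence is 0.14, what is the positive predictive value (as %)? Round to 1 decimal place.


PPV = (sens * prev) / (sens * prev + (1-spec) * (1-prev))
Numerator = 0.93 * 0.14 = 0.1302
P(positive and no disease) = (1 - spec) * (1 - prev) = (1 - 0.74) * (1 - 0.14) = 0.2236
Denominator = 0.1302 + 0.2236 = 0.3538
PPV = 0.1302 / 0.3538 = 0.368005
As percentage = 36.8


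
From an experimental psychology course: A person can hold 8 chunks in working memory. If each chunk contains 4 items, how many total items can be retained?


Total items = chunks * items_per_chunk
= 8 * 4
= 32


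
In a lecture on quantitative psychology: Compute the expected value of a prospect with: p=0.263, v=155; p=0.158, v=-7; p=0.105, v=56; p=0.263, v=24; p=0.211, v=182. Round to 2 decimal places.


EU = sum(p_i * v_i)
0.263 * 155 = 40.765
0.158 * -7 = -1.106
0.105 * 56 = 5.88
0.263 * 24 = 6.312
0.211 * 182 = 38.402
EU = 40.765 + -1.106 + 5.88 + 6.312 + 38.402
= 90.25


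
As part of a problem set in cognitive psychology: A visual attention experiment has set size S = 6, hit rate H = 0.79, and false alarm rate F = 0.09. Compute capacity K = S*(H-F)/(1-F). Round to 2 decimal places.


K = S * (H - F) / (1 - F)
H - F = 0.7
1 - F = 0.91
K = 6 * 0.7 / 0.91
= 4.62


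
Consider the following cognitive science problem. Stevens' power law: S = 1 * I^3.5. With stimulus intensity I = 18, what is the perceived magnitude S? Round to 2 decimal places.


S = 1 * 18^3.5
18^3.5 = 24743.0805
S = 1 * 24743.0805
= 24743.08


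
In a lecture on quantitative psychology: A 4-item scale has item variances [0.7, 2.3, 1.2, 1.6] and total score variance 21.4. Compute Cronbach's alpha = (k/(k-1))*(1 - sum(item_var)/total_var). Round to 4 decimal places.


alpha = (k/(k-1)) * (1 - sum(s_i^2)/s_total^2)
sum(item variances) = 5.8
k/(k-1) = 4/3 = 1.333333
1 - 5.8/21.4 = 1 - 0.271028 = 0.728972
alpha = 1.333333 * 0.728972
= 0.9720


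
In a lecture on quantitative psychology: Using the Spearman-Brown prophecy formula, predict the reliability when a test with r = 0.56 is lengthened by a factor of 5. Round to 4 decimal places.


r_new = n*r / (1 + (n-1)*r)
Numerator = 5 * 0.56 = 2.8
Denominator = 1 + 4 * 0.56 = 3.24
r_new = 2.8 / 3.24
= 0.8642


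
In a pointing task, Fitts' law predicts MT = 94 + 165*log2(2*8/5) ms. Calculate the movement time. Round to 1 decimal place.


MT = 94 + 165 * log2(2*8/5)
2D/W = 3.2
log2(3.2) = 1.6781
MT = 94 + 165 * 1.6781
= 370.9 ms


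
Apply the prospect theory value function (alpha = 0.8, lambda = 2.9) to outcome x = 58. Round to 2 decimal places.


Since x = 58 >= 0, use v(x) = x^0.8
58^0.8 = 25.7479
v(58) = 25.75


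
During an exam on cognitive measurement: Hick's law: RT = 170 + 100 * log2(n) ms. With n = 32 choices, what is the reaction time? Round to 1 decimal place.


RT = 170 + 100 * log2(32)
log2(32) = 5.0
RT = 170 + 100 * 5.0
= 170 + 500.0
= 670.0 ms


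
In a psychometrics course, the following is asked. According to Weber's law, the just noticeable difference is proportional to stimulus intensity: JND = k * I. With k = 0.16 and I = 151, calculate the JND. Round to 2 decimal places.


JND = k * I
JND = 0.16 * 151
= 24.16


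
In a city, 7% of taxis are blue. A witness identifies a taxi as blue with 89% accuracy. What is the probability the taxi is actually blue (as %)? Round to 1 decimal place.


P(blue | says blue) = P(says blue | blue)*P(blue) / [P(says blue | blue)*P(blue) + P(says blue | not blue)*P(not blue)]
Numerator = 0.89 * 0.07 = 0.0623
False identification = 0.11 * 0.93 = 0.1023
P = 0.0623 / (0.0623 + 0.1023)
= 0.0623 / 0.1646
As percentage = 37.8


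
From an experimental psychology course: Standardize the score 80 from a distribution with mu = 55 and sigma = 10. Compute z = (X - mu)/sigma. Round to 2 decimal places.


z = (X - mu) / sigma
= (80 - 55) / 10
= 25 / 10
= 2.50


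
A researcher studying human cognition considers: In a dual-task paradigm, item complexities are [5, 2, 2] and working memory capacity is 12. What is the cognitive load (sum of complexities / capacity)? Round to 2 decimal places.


Total complexity = 5 + 2 + 2 = 9
Load = total / capacity = 9 / 12
= 0.75


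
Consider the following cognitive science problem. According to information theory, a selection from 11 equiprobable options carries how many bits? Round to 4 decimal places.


H = log2(n)
H = log2(11)
= 3.4594


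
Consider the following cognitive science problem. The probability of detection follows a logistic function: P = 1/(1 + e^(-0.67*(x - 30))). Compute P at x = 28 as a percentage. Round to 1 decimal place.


P(x) = 1/(1 + e^(-0.67*(28 - 30)))
Exponent = -0.67 * -2 = 1.34
e^(1.34) = 3.819044
P = 1/(1 + 3.819044) = 0.20751
Percentage = 20.8


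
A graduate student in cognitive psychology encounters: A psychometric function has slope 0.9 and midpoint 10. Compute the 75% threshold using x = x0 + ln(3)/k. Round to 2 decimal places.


At P = 0.75: 0.75 = 1/(1 + e^(-k*(x-x0)))
Solving: e^(-k*(x-x0)) = 1/3
x = x0 + ln(3)/k
ln(3) = 1.0986
x = 10 + 1.0986/0.9
= 10 + 1.2207
= 11.22


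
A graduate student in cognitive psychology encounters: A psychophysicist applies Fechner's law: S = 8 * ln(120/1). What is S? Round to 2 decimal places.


S = 8 * ln(120/1)
I/I0 = 120.0
ln(120.0) = 4.7875
S = 8 * 4.7875
= 38.30


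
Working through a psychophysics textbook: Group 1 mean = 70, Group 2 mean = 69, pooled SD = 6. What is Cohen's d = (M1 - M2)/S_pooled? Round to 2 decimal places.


Cohen's d = (M1 - M2) / S_pooled
= (70 - 69) / 6
= 1 / 6
= 0.17


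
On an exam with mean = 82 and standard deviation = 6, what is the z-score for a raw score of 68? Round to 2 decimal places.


z = (X - mu) / sigma
= (68 - 82) / 6
= -14 / 6
= -2.33


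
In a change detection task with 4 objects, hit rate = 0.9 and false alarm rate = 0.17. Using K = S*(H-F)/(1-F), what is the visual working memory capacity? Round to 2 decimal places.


K = S * (H - F) / (1 - F)
H - F = 0.73
1 - F = 0.83
K = 4 * 0.73 / 0.83
= 3.52


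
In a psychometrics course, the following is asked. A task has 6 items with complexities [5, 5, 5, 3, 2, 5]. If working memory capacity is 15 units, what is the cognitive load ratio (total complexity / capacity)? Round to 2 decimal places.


Total complexity = 5 + 5 + 5 + 3 + 2 + 5 = 25
Load = total / capacity = 25 / 15
= 1.67


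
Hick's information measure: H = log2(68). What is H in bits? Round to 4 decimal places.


H = log2(n)
H = log2(68)
= 6.0875


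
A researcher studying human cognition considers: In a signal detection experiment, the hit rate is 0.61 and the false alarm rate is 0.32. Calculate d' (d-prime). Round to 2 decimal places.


d' = z(HR) - z(FAR)
z(0.61) = 0.2793
z(0.32) = -0.4677
d' = 0.2793 - -0.4677
= 0.75


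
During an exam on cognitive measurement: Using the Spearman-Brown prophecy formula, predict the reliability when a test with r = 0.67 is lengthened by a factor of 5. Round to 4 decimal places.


r_new = n*r / (1 + (n-1)*r)
Numerator = 5 * 0.67 = 3.35
Denominator = 1 + 4 * 0.67 = 3.68
r_new = 3.35 / 3.68
= 0.9103


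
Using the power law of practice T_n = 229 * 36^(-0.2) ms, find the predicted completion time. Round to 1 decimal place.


T_n = 229 * 36^(-0.2)
36^(-0.2) = 0.488359
T_n = 229 * 0.488359
= 111.8 ms


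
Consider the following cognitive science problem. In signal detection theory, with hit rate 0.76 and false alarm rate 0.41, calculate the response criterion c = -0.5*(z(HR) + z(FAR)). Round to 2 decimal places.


c = -0.5 * (z(HR) + z(FAR))
z(0.76) = 0.7063
z(0.41) = -0.2275
c = -0.5 * (0.7063 + -0.2275)
= -0.5 * 0.4788
= -0.24


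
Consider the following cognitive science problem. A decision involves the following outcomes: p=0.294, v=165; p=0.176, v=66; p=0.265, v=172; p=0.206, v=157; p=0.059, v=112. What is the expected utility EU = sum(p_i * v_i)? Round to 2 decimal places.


EU = sum(p_i * v_i)
0.294 * 165 = 48.51
0.176 * 66 = 11.616
0.265 * 172 = 45.58
0.206 * 157 = 32.342
0.059 * 112 = 6.608
EU = 48.51 + 11.616 + 45.58 + 32.342 + 6.608
= 144.66


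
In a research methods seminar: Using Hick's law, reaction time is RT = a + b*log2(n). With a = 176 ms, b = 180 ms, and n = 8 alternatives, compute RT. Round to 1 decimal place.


RT = 176 + 180 * log2(8)
log2(8) = 3.0
RT = 176 + 180 * 3.0
= 176 + 540.0
= 716.0 ms


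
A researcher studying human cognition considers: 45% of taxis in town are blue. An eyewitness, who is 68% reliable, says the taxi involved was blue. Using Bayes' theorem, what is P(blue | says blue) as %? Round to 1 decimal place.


P(blue | says blue) = P(says blue | blue)*P(blue) / [P(says blue | blue)*P(blue) + P(says blue | not blue)*P(not blue)]
Numerator = 0.68 * 0.45 = 0.306
False identification = 0.32 * 0.55 = 0.176
P = 0.306 / (0.306 + 0.176)
= 0.306 / 0.482
As percentage = 63.5


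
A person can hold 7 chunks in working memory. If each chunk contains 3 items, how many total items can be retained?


Total items = chunks * items_per_chunk
= 7 * 3
= 21


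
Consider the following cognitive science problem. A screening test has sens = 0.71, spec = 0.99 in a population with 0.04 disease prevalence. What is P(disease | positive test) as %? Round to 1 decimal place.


PPV = (sens * prev) / (sens * prev + (1-spec) * (1-prev))
Numerator = 0.71 * 0.04 = 0.0284
P(positive and no disease) = (1 - spec) * (1 - prev) = (1 - 0.99) * (1 - 0.04) = 0.0096
Denominator = 0.0284 + 0.0096 = 0.038
PPV = 0.0284 / 0.038 = 0.747368
As percentage = 74.7


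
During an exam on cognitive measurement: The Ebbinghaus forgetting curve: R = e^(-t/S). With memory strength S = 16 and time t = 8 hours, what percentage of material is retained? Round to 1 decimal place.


R = e^(-t/S)
-t/S = -8/16 = -0.5
R = e^(-0.5) = 0.606531
Percentage = 0.606531 * 100
= 60.7


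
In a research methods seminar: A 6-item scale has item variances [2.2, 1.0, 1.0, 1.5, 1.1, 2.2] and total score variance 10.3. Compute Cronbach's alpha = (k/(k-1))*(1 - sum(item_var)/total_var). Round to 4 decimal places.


alpha = (k/(k-1)) * (1 - sum(s_i^2)/s_total^2)
sum(item variances) = 9.0
k/(k-1) = 6/5 = 1.2
1 - 9.0/10.3 = 1 - 0.873786 = 0.126214
alpha = 1.2 * 0.126214
= 0.1515


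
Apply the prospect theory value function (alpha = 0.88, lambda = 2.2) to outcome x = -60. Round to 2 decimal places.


Since x = -60 < 0, use v(x) = -lambda*(-x)^alpha
(-x) = 60
60^0.88 = 36.709
v(-60) = -2.2 * 36.709
= -80.76


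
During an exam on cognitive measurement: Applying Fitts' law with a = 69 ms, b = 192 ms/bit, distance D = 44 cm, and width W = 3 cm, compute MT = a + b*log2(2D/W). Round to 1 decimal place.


MT = 69 + 192 * log2(2*44/3)
2D/W = 29.333333
log2(29.333333) = 4.8745
MT = 69 + 192 * 4.8745
= 1004.9 ms


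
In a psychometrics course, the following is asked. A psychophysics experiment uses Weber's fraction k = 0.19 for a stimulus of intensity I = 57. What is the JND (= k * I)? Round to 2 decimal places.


JND = k * I
JND = 0.19 * 57
= 10.83


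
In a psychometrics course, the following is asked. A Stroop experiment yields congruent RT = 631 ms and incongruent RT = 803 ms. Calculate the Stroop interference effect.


Stroop effect = RT(incongruent) - RT(congruent)
= 803 - 631
= 172 ms


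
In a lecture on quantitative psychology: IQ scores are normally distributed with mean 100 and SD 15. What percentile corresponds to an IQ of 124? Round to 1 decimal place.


z = (IQ - mean) / SD
z = (124 - 100) / 15 = 1.6
Percentile = Phi(1.6) * 100
Phi(1.6) = 0.945201
= 94.5


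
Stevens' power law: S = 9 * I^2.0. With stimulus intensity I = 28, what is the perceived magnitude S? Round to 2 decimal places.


S = 9 * 28^2.0
28^2.0 = 784.0
S = 9 * 784.0
= 7056.00


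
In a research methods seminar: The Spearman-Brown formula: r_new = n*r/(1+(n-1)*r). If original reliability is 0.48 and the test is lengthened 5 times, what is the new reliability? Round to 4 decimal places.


r_new = n*r / (1 + (n-1)*r)
Numerator = 5 * 0.48 = 2.4
Denominator = 1 + 4 * 0.48 = 2.92
r_new = 2.4 / 2.92
= 0.8219


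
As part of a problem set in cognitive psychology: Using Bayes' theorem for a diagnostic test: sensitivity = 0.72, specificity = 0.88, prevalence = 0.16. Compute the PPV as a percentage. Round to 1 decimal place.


PPV = (sens * prev) / (sens * prev + (1-spec) * (1-prev))
Numerator = 0.72 * 0.16 = 0.1152
P(positive and no disease) = (1 - spec) * (1 - prev) = (1 - 0.88) * (1 - 0.16) = 0.1008
Denominator = 0.1152 + 0.1008 = 0.216
PPV = 0.1152 / 0.216 = 0.533333
As percentage = 53.3


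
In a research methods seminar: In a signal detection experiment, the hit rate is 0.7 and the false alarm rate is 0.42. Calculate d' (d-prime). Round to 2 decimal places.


d' = z(HR) - z(FAR)
z(0.7) = 0.5244
z(0.42) = -0.2019
d' = 0.5244 - -0.2019
= 0.73


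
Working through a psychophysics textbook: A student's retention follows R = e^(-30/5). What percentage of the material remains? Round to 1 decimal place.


R = e^(-t/S)
-t/S = -30/5 = -6.0
R = e^(-6.0) = 0.002479
Percentage = 0.002479 * 100
= 0.2


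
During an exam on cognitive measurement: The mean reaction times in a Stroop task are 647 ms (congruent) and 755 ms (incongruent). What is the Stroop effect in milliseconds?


Stroop effect = RT(incongruent) - RT(congruent)
= 755 - 647
= 108 ms


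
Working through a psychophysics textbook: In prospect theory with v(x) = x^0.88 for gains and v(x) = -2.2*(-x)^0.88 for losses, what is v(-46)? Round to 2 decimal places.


Since x = -46 < 0, use v(x) = -lambda*(-x)^alpha
(-x) = 46
46^0.88 = 29.0554
v(-46) = -2.2 * 29.0554
= -63.92


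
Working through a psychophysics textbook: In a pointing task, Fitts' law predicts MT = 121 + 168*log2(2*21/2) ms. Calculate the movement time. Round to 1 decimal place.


MT = 121 + 168 * log2(2*21/2)
2D/W = 21.0
log2(21.0) = 4.3923
MT = 121 + 168 * 4.3923
= 858.9 ms


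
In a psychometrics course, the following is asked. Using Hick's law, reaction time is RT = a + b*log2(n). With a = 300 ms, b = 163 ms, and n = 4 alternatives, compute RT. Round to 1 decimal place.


RT = 300 + 163 * log2(4)
log2(4) = 2.0
RT = 300 + 163 * 2.0
= 300 + 326.0
= 626.0 ms


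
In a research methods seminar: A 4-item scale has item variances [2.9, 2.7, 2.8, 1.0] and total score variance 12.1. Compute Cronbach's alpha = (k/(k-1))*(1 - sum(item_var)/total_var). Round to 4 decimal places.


alpha = (k/(k-1)) * (1 - sum(s_i^2)/s_total^2)
sum(item variances) = 9.4
k/(k-1) = 4/3 = 1.333333
1 - 9.4/12.1 = 1 - 0.77686 = 0.22314
alpha = 1.333333 * 0.22314
= 0.2975


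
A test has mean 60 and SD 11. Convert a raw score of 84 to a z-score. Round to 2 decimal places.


z = (X - mu) / sigma
= (84 - 60) / 11
= 24 / 11
= 2.18


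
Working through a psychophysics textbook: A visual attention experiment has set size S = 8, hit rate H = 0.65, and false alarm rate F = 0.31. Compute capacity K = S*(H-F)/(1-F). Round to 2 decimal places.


K = S * (H - F) / (1 - F)
H - F = 0.34
1 - F = 0.69
K = 8 * 0.34 / 0.69
= 3.94


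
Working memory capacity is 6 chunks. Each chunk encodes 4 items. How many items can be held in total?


Total items = chunks * items_per_chunk
= 6 * 4
= 24


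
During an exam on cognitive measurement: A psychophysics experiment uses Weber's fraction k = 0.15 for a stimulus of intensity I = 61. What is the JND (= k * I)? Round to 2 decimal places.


JND = k * I
JND = 0.15 * 61
= 9.15


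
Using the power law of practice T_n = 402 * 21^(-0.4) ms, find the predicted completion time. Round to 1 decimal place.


T_n = 402 * 21^(-0.4)
21^(-0.4) = 0.295878
T_n = 402 * 0.295878
= 118.9 ms


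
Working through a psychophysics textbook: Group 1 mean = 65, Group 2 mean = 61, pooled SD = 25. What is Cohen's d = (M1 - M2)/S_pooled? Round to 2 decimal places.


Cohen's d = (M1 - M2) / S_pooled
= (65 - 61) / 25
= 4 / 25
= 0.16


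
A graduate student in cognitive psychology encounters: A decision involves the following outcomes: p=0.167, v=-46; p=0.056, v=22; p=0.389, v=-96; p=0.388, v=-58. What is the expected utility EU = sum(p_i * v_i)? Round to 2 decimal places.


EU = sum(p_i * v_i)
0.167 * -46 = -7.682
0.056 * 22 = 1.232
0.389 * -96 = -37.344
0.388 * -58 = -22.504
EU = -7.682 + 1.232 + -37.344 + -22.504
= -66.30


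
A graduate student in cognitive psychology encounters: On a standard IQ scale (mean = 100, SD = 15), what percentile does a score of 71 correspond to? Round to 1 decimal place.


z = (IQ - mean) / SD
z = (71 - 100) / 15 = -1.9333
Percentile = Phi(-1.9333) * 100
Phi(-1.9333) = 0.0266
= 2.7


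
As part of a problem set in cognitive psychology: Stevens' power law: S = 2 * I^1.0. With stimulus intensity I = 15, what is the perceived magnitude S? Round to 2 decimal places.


S = 2 * 15^1.0
15^1.0 = 15.0
S = 2 * 15.0
= 30.00


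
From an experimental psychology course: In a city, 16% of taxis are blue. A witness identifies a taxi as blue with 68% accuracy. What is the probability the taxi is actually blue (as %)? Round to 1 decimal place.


P(blue | says blue) = P(says blue | blue)*P(blue) / [P(says blue | blue)*P(blue) + P(says blue | not blue)*P(not blue)]
Numerator = 0.68 * 0.16 = 0.1088
False identification = 0.32 * 0.84 = 0.2688
P = 0.1088 / (0.1088 + 0.2688)
= 0.1088 / 0.3776
As percentage = 28.8


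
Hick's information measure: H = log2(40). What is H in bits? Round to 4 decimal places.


H = log2(n)
H = log2(40)
= 5.3219


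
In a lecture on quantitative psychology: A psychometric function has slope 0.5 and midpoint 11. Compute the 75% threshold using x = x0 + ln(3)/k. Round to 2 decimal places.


At P = 0.75: 0.75 = 1/(1 + e^(-k*(x-x0)))
Solving: e^(-k*(x-x0)) = 1/3
x = x0 + ln(3)/k
ln(3) = 1.0986
x = 11 + 1.0986/0.5
= 11 + 2.1972
= 13.20


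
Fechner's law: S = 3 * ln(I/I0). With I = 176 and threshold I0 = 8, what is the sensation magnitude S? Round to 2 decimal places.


S = 3 * ln(176/8)
I/I0 = 22.0
ln(22.0) = 3.091
S = 3 * 3.091
= 9.27


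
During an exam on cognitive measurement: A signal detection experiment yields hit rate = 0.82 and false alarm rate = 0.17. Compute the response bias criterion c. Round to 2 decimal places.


c = -0.5 * (z(HR) + z(FAR))
z(0.82) = 0.9154
z(0.17) = -0.9542
c = -0.5 * (0.9154 + -0.9542)
= -0.5 * -0.0388
= 0.02


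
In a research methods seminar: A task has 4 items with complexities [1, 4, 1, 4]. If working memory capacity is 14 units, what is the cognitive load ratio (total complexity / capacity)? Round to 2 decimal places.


Total complexity = 1 + 4 + 1 + 4 = 10
Load = total / capacity = 10 / 14
= 0.71


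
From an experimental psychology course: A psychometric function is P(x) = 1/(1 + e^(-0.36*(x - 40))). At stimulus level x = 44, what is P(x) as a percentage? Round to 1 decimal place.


P(x) = 1/(1 + e^(-0.36*(44 - 40)))
Exponent = -0.36 * 4 = -1.44
e^(-1.44) = 0.236928
P = 1/(1 + 0.236928) = 0.808454
Percentage = 80.8


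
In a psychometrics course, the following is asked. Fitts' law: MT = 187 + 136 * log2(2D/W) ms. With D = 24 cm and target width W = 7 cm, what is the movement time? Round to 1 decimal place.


MT = 187 + 136 * log2(2*24/7)
2D/W = 6.857143
log2(6.857143) = 2.7776
MT = 187 + 136 * 2.7776
= 564.8 ms


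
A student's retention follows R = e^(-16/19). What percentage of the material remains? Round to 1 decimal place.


R = e^(-t/S)
-t/S = -16/19 = -0.842105
R = e^(-0.842105) = 0.430803
Percentage = 0.430803 * 100
= 43.1


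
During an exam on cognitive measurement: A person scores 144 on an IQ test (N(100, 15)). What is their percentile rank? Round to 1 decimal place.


z = (IQ - mean) / SD
z = (144 - 100) / 15 = 2.9333
Percentile = Phi(2.9333) * 100
Phi(2.9333) = 0.998323
= 99.8


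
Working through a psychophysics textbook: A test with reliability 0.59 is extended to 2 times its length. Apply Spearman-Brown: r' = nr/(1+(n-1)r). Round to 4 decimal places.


r_new = n*r / (1 + (n-1)*r)
Numerator = 2 * 0.59 = 1.18
Denominator = 1 + 1 * 0.59 = 1.59
r_new = 1.18 / 1.59
= 0.7421


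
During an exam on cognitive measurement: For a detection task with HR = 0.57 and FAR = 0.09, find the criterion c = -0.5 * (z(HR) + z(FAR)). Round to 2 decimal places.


c = -0.5 * (z(HR) + z(FAR))
z(0.57) = 0.1764
z(0.09) = -1.3408
c = -0.5 * (0.1764 + -1.3408)
= -0.5 * -1.1644
= 0.58


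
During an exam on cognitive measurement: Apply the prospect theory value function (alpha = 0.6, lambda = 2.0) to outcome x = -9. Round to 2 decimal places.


Since x = -9 < 0, use v(x) = -lambda*(-x)^alpha
(-x) = 9
9^0.6 = 3.7372
v(-9) = -2.0 * 3.7372
= -7.47


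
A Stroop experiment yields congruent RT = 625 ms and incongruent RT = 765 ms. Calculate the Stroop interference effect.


Stroop effect = RT(incongruent) - RT(congruent)
= 765 - 625
= 140 ms


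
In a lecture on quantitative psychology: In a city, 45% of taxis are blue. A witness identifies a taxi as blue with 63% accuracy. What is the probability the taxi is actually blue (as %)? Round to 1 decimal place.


P(blue | says blue) = P(says blue | blue)*P(blue) / [P(says blue | blue)*P(blue) + P(says blue | not blue)*P(not blue)]
Numerator = 0.63 * 0.45 = 0.2835
False identification = 0.37 * 0.55 = 0.2035
P = 0.2835 / (0.2835 + 0.2035)
= 0.2835 / 0.487
As percentage = 58.2


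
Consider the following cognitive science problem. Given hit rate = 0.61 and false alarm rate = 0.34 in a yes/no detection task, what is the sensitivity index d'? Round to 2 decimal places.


d' = z(HR) - z(FAR)
z(0.61) = 0.2793
z(0.34) = -0.4125
d' = 0.2793 - -0.4125
= 0.69


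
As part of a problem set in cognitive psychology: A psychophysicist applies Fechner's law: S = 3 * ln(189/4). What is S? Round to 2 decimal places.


S = 3 * ln(189/4)
I/I0 = 47.25
ln(47.25) = 3.8555
S = 3 * 3.8555
= 11.57


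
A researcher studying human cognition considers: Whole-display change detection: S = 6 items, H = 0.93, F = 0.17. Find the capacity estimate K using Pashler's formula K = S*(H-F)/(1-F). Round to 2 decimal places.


K = S * (H - F) / (1 - F)
H - F = 0.76
1 - F = 0.83
K = 6 * 0.76 / 0.83
= 5.49


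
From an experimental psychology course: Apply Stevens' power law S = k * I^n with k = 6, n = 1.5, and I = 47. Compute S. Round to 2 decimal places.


S = 6 * 47^1.5
47^1.5 = 322.2158
S = 6 * 322.2158
= 1933.29


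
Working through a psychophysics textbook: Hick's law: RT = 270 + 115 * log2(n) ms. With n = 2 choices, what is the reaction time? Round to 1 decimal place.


RT = 270 + 115 * log2(2)
log2(2) = 1.0
RT = 270 + 115 * 1.0
= 270 + 115.0
= 385.0 ms


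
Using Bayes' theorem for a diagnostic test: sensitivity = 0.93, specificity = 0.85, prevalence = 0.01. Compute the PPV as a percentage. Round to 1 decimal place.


PPV = (sens * prev) / (sens * prev + (1-spec) * (1-prev))
Numerator = 0.93 * 0.01 = 0.0093
P(positive and no disease) = (1 - spec) * (1 - prev) = (1 - 0.85) * (1 - 0.01) = 0.1485
Denominator = 0.0093 + 0.1485 = 0.1578
PPV = 0.0093 / 0.1578 = 0.058935
As percentage = 5.9


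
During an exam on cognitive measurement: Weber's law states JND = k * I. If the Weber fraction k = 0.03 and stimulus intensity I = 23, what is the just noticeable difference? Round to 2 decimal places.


JND = k * I
JND = 0.03 * 23
= 0.69


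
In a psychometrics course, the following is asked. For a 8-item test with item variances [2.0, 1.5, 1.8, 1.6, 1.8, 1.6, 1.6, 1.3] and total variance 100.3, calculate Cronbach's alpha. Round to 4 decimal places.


alpha = (k/(k-1)) * (1 - sum(s_i^2)/s_total^2)
sum(item variances) = 13.2
k/(k-1) = 8/7 = 1.142857
1 - 13.2/100.3 = 1 - 0.131605 = 0.868395
alpha = 1.142857 * 0.868395
= 0.9925


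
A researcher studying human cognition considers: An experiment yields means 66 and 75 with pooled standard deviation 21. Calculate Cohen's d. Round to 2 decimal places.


Cohen's d = (M1 - M2) / S_pooled
= (66 - 75) / 21
= -9 / 21
= -0.43


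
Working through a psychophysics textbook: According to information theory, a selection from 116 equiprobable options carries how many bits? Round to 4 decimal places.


H = log2(n)
H = log2(116)
= 6.8580


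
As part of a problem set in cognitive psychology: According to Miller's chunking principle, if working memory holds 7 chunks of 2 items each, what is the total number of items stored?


Total items = chunks * items_per_chunk
= 7 * 2
= 14


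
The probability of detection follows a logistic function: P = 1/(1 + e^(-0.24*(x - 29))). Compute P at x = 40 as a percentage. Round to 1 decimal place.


P(x) = 1/(1 + e^(-0.24*(40 - 29)))
Exponent = -0.24 * 11 = -2.64
e^(-2.64) = 0.071361
P = 1/(1 + 0.071361) = 0.933392
Percentage = 93.3


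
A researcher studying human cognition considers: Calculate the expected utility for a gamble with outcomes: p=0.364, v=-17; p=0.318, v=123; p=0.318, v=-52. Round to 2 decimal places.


EU = sum(p_i * v_i)
0.364 * -17 = -6.188
0.318 * 123 = 39.114
0.318 * -52 = -16.536
EU = -6.188 + 39.114 + -16.536
= 16.39


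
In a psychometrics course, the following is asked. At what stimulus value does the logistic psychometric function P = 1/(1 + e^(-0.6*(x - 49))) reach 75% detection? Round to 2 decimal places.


At P = 0.75: 0.75 = 1/(1 + e^(-k*(x-x0)))
Solving: e^(-k*(x-x0)) = 1/3
x = x0 + ln(3)/k
ln(3) = 1.0986
x = 49 + 1.0986/0.6
= 49 + 1.831
= 50.83


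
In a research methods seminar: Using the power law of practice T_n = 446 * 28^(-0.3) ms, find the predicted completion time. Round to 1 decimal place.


T_n = 446 * 28^(-0.3)
28^(-0.3) = 0.368004
T_n = 446 * 0.368004
= 164.1 ms


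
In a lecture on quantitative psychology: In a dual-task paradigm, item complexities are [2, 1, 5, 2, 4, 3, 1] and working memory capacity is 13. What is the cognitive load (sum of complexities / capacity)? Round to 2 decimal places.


Total complexity = 2 + 1 + 5 + 2 + 4 + 3 + 1 = 18
Load = total / capacity = 18 / 13
= 1.38


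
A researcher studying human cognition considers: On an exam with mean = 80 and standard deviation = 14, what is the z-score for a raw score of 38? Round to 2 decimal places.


z = (X - mu) / sigma
= (38 - 80) / 14
= -42 / 14
= -3.00


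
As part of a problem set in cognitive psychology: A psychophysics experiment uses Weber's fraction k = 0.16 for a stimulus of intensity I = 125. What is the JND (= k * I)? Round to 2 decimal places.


JND = k * I
JND = 0.16 * 125
= 20.00


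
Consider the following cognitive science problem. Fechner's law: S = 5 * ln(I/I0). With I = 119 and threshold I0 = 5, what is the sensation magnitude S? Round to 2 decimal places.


S = 5 * ln(119/5)
I/I0 = 23.8
ln(23.8) = 3.1697
S = 5 * 3.1697
= 15.85


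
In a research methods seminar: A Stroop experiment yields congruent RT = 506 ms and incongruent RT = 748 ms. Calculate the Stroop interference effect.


Stroop effect = RT(incongruent) - RT(congruent)
= 748 - 506
= 242 ms


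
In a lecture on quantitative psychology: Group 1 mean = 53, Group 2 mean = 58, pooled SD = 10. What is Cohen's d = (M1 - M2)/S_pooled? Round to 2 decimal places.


Cohen's d = (M1 - M2) / S_pooled
= (53 - 58) / 10
= -5 / 10
= -0.50


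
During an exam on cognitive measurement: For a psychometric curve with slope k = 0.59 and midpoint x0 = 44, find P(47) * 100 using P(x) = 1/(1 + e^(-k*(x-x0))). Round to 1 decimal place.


P(x) = 1/(1 + e^(-0.59*(47 - 44)))
Exponent = -0.59 * 3 = -1.77
e^(-1.77) = 0.170333
P = 1/(1 + 0.170333) = 0.854458
Percentage = 85.4


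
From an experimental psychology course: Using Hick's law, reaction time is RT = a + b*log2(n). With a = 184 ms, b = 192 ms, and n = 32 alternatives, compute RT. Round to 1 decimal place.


RT = 184 + 192 * log2(32)
log2(32) = 5.0
RT = 184 + 192 * 5.0
= 184 + 960.0
= 1144.0 ms


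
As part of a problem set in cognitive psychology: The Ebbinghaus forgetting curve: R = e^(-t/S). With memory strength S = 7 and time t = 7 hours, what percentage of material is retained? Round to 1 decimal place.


R = e^(-t/S)
-t/S = -7/7 = -1.0
R = e^(-1.0) = 0.367879
Percentage = 0.367879 * 100
= 36.8


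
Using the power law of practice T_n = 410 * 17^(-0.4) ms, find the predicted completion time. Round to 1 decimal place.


T_n = 410 * 17^(-0.4)
17^(-0.4) = 0.321974
T_n = 410 * 0.321974
= 132.0 ms


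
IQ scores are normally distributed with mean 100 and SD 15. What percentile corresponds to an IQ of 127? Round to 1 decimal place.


z = (IQ - mean) / SD
z = (127 - 100) / 15 = 1.8
Percentile = Phi(1.8) * 100
Phi(1.8) = 0.96407
= 96.4


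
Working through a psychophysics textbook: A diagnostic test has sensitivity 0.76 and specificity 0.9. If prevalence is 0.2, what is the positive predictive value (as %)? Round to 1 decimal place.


PPV = (sens * prev) / (sens * prev + (1-spec) * (1-prev))
Numerator = 0.76 * 0.2 = 0.152
P(positive and no disease) = (1 - spec) * (1 - prev) = (1 - 0.9) * (1 - 0.2) = 0.08
Denominator = 0.152 + 0.08 = 0.232
PPV = 0.152 / 0.232 = 0.655172
As percentage = 65.5


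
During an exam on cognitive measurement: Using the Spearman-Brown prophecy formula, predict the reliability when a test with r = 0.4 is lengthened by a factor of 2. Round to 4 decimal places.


r_new = n*r / (1 + (n-1)*r)
Numerator = 2 * 0.4 = 0.8
Denominator = 1 + 1 * 0.4 = 1.4
r_new = 0.8 / 1.4
= 0.5714


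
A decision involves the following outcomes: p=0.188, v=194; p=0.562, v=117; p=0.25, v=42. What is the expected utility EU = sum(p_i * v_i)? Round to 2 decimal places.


EU = sum(p_i * v_i)
0.188 * 194 = 36.472
0.562 * 117 = 65.754
0.25 * 42 = 10.5
EU = 36.472 + 65.754 + 10.5
= 112.73


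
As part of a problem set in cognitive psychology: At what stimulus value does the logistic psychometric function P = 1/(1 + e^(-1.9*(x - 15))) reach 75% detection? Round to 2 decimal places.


At P = 0.75: 0.75 = 1/(1 + e^(-k*(x-x0)))
Solving: e^(-k*(x-x0)) = 1/3
x = x0 + ln(3)/k
ln(3) = 1.0986
x = 15 + 1.0986/1.9
= 15 + 0.5782
= 15.58


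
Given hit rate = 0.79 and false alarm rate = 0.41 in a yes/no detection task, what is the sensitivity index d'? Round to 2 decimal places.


d' = z(HR) - z(FAR)
z(0.79) = 0.8064
z(0.41) = -0.2275
d' = 0.8064 - -0.2275
= 1.03


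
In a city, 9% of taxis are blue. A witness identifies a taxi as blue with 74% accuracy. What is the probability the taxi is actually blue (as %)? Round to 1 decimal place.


P(blue | says blue) = P(says blue | blue)*P(blue) / [P(says blue | blue)*P(blue) + P(says blue | not blue)*P(not blue)]
Numerator = 0.74 * 0.09 = 0.0666
False identification = 0.26 * 0.91 = 0.2366
P = 0.0666 / (0.0666 + 0.2366)
= 0.0666 / 0.3032
As percentage = 22.0


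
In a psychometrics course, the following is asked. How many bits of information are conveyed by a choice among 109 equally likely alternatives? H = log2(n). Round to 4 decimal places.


H = log2(n)
H = log2(109)
= 6.7682


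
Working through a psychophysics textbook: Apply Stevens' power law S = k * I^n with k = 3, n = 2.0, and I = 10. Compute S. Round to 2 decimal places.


S = 3 * 10^2.0
10^2.0 = 100.0
S = 3 * 100.0
= 300.00


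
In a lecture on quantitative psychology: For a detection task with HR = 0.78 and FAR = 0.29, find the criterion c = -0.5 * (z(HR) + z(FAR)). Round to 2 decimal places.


c = -0.5 * (z(HR) + z(FAR))
z(0.78) = 0.7722
z(0.29) = -0.5534
c = -0.5 * (0.7722 + -0.5534)
= -0.5 * 0.2188
= -0.11
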